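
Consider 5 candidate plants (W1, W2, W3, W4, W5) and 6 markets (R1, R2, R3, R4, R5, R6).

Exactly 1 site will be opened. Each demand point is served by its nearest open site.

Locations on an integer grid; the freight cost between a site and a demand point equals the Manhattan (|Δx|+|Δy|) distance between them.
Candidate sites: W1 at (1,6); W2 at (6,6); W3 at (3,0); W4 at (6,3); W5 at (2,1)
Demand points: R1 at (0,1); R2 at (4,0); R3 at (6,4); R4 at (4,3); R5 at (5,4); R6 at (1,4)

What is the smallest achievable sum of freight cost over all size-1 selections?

24

Open {W4}.
  R1→W4 8, R2→W4 5, R3→W4 1, R4→W4 2, R5→W4 2, R6→W4 6  ⇒ total 24.
Compare {W5}: total 26.
Compare {W3}: total 28.
No size-1 selection does better; minimum is 24.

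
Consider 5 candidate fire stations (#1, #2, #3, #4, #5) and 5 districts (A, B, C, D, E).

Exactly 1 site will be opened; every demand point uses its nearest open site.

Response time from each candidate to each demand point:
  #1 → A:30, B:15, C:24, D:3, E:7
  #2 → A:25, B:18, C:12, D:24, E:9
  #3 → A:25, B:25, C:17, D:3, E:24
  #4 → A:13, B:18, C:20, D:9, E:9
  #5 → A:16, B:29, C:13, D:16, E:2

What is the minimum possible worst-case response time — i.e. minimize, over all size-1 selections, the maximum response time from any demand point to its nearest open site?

Open {#4}.
  Farthest demand point is C at response time 20 (to #4); all others are ≤ 20.
With {#2} the worst case is 25.
With {#3} the worst case is 25.
No size-1 selection achieves below 20.

20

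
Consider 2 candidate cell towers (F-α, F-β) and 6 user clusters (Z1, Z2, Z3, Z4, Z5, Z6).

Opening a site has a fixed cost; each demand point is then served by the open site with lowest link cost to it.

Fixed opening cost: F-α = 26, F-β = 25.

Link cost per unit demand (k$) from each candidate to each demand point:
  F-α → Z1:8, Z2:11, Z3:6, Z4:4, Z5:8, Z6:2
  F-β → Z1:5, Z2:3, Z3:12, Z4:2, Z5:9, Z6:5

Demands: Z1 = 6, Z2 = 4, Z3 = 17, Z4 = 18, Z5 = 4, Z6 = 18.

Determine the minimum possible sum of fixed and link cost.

Open {F-α, F-β}: assign each demand point to its cheapest open site.
  Z1→F-β 6×5=30, Z2→F-β 4×3=12, Z3→F-α 17×6=102, Z4→F-β 18×2=36, Z5→F-α 4×8=32, Z6→F-α 18×2=36
  link cost 248, fixed 51 → total 299.
Compare {F-α}: link cost 334 + fixed 26 = 360.
Compare {F-β}: link cost 408 + fixed 25 = 433.

299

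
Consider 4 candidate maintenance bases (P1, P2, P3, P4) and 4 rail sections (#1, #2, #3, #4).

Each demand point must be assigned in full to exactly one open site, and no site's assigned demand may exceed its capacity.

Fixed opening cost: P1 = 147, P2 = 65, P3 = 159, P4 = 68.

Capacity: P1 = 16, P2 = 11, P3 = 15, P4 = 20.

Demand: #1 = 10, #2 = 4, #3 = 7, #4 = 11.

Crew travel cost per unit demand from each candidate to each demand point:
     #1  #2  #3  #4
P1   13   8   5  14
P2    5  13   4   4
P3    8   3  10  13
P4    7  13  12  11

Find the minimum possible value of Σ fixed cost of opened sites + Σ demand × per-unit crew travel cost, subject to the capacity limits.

Open {P1, P2, P4}; cheapest assignment that respects the capacities:
  P1 (cap 16, load 11): #2, #3 — cost 4×8 + 7×5 = 67
  P2 (cap 11, load 11): #4 — cost 11×4 = 44
  P4 (cap 20, load 10): #1 — cost 10×7 = 70
  Shipping 181, fixed 280 → total 461.
  Any other capacity-feasible assignment to {P1, P2, P4} ships for at least 181.
Compare {P2, P3, P4}: its best feasible assignment gives total 488.
Compare {P3, P4}: its best feasible assignment gives total 524.
Every other set of open sites that can feasibly serve all demand totals ≥ 488 even under its best assignment. Minimum: 461.

461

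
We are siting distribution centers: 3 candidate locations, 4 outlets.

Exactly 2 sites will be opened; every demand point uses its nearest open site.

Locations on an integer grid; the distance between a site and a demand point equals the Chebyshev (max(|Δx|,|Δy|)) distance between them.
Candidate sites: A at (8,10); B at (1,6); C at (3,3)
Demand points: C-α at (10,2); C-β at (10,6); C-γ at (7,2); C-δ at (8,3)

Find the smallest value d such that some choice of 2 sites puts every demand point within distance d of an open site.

Open {A, C}.
  Farthest demand point is C-α at distance 7 (to C); all others are ≤ 7.
With {B, C} the worst case is 7.
With {A, B} the worst case is 8.
No size-2 selection achieves below 7.

7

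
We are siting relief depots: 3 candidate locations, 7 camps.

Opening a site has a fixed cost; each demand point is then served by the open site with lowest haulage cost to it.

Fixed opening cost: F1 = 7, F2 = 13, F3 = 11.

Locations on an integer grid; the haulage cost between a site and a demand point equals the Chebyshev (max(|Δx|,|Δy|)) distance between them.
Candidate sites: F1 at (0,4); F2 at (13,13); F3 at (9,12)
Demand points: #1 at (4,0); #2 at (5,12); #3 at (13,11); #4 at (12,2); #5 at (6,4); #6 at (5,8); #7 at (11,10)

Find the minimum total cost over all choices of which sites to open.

52

Open {F1, F3}: assign each demand point to its cheapest open site.
  #1→F1 4, #2→F3 4, #3→F3 4, #4→F3 10, #5→F1 6, #6→F3 4, #7→F3 2
  haulage cost 34, fixed 18 → total 52.
Compare {F3}: haulage cost 44 + fixed 11 = 55.
Compare {F1, F2}: haulage cost 39 + fixed 20 = 59.
Compare {F1, F2, F3}: haulage cost 32 + fixed 31 = 63.
All other subsets cost ≥ 55. Minimum total cost: 52.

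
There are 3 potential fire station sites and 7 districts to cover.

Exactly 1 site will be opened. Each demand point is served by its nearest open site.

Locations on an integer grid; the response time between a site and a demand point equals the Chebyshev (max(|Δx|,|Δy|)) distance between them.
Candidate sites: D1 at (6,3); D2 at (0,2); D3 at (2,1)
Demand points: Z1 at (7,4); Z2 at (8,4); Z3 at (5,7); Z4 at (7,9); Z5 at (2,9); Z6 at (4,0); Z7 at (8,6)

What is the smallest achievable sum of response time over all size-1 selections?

Open {D1}.
  Z1→D1 1, Z2→D1 2, Z3→D1 4, Z4→D1 6, Z5→D1 6, Z6→D1 3, Z7→D1 3  ⇒ total 25.
Compare {D3}: total 41.
Compare {D2}: total 46.

25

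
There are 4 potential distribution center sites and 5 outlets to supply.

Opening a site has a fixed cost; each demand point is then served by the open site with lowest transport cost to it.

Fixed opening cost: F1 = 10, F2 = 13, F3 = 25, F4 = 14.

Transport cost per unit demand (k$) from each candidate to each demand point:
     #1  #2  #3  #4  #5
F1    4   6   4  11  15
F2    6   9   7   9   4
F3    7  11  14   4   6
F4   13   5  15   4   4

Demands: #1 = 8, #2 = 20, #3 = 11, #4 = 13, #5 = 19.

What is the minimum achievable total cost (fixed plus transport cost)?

328

Open {F1, F4}: assign each demand point to its cheapest open site.
  #1→F1 8×4=32, #2→F4 20×5=100, #3→F1 11×4=44, #4→F4 13×4=52, #5→F4 19×4=76
  transport cost 304, fixed 24 → total 328.
Compare {F1, F2, F4}: transport cost 304 + fixed 37 = 341.
Compare {F1, F3, F4}: transport cost 304 + fixed 49 = 353.
Compare {F1, F2, F3, F4}: transport cost 304 + fixed 62 = 366.
All other subsets cost ≥ 341. Minimum total cost: 328.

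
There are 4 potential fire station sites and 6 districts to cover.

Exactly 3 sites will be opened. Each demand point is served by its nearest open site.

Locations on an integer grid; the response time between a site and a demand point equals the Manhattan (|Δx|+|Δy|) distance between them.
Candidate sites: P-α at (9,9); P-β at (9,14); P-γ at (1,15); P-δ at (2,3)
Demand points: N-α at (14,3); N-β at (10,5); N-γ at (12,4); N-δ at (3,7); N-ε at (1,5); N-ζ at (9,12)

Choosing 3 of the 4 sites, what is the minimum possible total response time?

34

Open {P-α, P-β, P-δ}.
  N-α→P-α 11, N-β→P-α 5, N-γ→P-α 8, N-δ→P-δ 5, N-ε→P-δ 3, N-ζ→P-β 2  ⇒ total 34.
Compare {P-α, P-γ, P-δ}: total 35.
Compare {P-β, P-γ, P-δ}: total 43.
No size-3 selection does better; minimum is 34.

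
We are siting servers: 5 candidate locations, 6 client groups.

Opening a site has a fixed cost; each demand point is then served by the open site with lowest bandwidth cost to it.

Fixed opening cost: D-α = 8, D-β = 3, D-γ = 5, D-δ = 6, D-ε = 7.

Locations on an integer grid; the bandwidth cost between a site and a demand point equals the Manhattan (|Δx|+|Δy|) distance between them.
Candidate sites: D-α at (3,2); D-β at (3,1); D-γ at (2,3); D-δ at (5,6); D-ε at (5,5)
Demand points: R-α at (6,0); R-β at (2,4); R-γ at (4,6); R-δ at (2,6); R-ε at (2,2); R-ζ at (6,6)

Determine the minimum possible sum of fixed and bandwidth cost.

Open {D-β, D-δ}: assign each demand point to its cheapest open site.
  R-α→D-β 4, R-β→D-β 4, R-γ→D-δ 1, R-δ→D-δ 3, R-ε→D-β 2, R-ζ→D-δ 1
  bandwidth cost 15, fixed 9 → total 24.
Compare {D-γ, D-δ}: bandwidth cost 14 + fixed 11 = 25.
Compare {D-β, D-γ, D-δ}: bandwidth cost 11 + fixed 14 = 25.
Compare {D-γ, D-ε}: bandwidth cost 15 + fixed 12 = 27.
All other subsets cost ≥ 25. Minimum total cost: 24.

24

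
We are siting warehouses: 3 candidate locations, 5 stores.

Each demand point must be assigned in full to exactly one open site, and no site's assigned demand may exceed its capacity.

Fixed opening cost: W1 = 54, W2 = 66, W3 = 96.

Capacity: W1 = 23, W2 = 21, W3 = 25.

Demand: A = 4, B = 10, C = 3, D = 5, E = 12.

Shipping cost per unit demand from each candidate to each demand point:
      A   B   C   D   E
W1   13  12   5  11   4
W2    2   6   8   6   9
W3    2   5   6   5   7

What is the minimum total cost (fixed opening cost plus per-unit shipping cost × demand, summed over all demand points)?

281

Open {W1, W2}; cheapest assignment that respects the capacities:
  W1 (cap 23, load 15): C, E — cost 3×5 + 12×4 = 63
  W2 (cap 21, load 19): A, B, D — cost 4×2 + 10×6 + 5×6 = 98
  Shipping 161, fixed 120 → total 281.
  Any other capacity-feasible assignment to {W1, W2} ships for at least 161.
Compare {W1, W3}: its best feasible assignment gives total 296.
Compare {W2, W3}: its best feasible assignment gives total 352.
Every other set of open sites that can feasibly serve all demand totals ≥ 296 even under its best assignment. Minimum: 281.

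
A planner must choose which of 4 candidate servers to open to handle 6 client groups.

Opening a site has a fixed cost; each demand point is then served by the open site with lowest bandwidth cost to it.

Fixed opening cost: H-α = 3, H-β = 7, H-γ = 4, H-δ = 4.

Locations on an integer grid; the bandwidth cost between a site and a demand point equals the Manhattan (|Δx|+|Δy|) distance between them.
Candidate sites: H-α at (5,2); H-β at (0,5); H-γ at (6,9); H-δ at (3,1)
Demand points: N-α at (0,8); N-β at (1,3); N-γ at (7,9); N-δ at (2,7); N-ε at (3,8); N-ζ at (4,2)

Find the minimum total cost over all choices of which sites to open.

30

Open {H-α, H-β, H-γ}: assign each demand point to its cheapest open site.
  N-α→H-β 3, N-β→H-β 3, N-γ→H-γ 1, N-δ→H-β 4, N-ε→H-γ 4, N-ζ→H-α 1
  bandwidth cost 16, fixed 14 → total 30.
Compare {H-α, H-γ}: bandwidth cost 24 + fixed 7 = 31.
Compare {H-γ, H-δ}: bandwidth cost 24 + fixed 8 = 32.
Compare {H-β, H-γ, H-δ}: bandwidth cost 17 + fixed 15 = 32.
All other subsets cost ≥ 31. Minimum total cost: 30.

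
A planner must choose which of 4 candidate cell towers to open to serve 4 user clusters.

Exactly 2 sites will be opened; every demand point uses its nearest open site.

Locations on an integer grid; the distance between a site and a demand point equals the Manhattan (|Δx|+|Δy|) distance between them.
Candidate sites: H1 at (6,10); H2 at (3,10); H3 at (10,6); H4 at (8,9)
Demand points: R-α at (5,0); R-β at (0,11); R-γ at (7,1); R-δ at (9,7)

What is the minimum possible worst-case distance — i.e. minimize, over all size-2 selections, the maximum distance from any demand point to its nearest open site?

11

Open {H1, H2}.
  Farthest demand point is R-α at distance 11 (to H1); all others are ≤ 11.
With {H1, H3} the worst case is 11.
With {H1, H4} the worst case is 11.
No size-2 selection achieves below 11.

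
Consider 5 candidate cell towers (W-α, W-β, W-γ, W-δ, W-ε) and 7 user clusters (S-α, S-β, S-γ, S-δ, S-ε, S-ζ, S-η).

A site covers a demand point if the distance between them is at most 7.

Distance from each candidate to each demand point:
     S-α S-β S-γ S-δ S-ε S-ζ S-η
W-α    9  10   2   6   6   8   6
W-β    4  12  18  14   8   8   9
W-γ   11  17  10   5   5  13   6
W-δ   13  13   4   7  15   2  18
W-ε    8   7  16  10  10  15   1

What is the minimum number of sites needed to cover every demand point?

4

Coverage sets (demand points within 7 of each site):
  W-α: {S-γ, S-δ, S-ε, S-η}
  W-β: {S-α}
  W-γ: {S-δ, S-ε, S-η}
  W-δ: {S-γ, S-δ, S-ζ}
  W-ε: {S-β, S-η}
No 3 sites suffice: every size-3 union leaves at least one demand point uncovered.
But {W-α, W-β, W-δ, W-ε} covers everything, so the minimum is 4.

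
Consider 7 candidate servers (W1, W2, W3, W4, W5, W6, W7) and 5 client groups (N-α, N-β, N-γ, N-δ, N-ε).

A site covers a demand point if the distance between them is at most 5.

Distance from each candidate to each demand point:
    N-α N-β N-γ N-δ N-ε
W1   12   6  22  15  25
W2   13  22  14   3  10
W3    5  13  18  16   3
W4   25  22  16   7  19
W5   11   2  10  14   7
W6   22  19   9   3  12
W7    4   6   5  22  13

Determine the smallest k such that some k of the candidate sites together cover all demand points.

4

Coverage sets (demand points within 5 of each site):
  W1: {}
  W2: {N-δ}
  W3: {N-α, N-ε}
  W4: {}
  W5: {N-β}
  W6: {N-δ}
  W7: {N-α, N-γ}
No 3 sites suffice: every size-3 union leaves at least one demand point uncovered.
But {W2, W3, W5, W7} covers everything, so the minimum is 4.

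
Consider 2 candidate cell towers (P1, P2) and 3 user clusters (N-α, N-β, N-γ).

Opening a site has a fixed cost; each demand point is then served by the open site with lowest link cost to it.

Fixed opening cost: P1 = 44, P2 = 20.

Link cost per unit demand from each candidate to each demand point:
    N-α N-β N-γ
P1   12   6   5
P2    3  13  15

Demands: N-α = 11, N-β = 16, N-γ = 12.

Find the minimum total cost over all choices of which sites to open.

253

Open {P1, P2}: assign each demand point to its cheapest open site.
  N-α→P2 11×3=33, N-β→P1 16×6=96, N-γ→P1 12×5=60
  link cost 189, fixed 64 → total 253.
Compare {P1}: link cost 288 + fixed 44 = 332.
Compare {P2}: link cost 421 + fixed 20 = 441.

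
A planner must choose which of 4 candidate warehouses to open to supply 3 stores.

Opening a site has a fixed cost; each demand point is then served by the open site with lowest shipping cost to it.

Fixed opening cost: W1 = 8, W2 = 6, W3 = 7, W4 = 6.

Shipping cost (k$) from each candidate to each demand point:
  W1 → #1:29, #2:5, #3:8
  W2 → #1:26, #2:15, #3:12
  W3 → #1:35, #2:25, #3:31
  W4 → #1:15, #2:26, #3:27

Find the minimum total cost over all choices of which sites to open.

Open {W1, W4}: assign each demand point to its cheapest open site.
  #1→W4 15, #2→W1 5, #3→W1 8
  shipping cost 28, fixed 14 → total 42.
Compare {W1, W2, W4}: shipping cost 28 + fixed 20 = 48.
Compare {W1, W3, W4}: shipping cost 28 + fixed 21 = 49.
Compare {W1}: shipping cost 42 + fixed 8 = 50.
All other subsets cost ≥ 48. Minimum total cost: 42.

42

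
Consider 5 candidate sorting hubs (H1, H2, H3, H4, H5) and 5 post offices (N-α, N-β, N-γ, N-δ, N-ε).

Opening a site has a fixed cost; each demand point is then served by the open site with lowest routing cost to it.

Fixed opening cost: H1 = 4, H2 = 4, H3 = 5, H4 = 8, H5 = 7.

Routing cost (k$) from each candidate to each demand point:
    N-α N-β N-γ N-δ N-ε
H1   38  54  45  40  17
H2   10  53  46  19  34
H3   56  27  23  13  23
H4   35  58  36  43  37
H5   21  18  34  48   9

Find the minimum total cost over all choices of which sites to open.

Open {H2, H3, H5}: assign each demand point to its cheapest open site.
  N-α→H2 10, N-β→H5 18, N-γ→H3 23, N-δ→H3 13, N-ε→H5 9
  routing cost 73, fixed 16 → total 89.
Compare {H1, H2, H3, H5}: routing cost 73 + fixed 20 = 93.
Compare {H3, H5}: routing cost 84 + fixed 12 = 96.
Compare {H2, H3, H4, H5}: routing cost 73 + fixed 24 = 97.
All other subsets cost ≥ 93. Minimum total cost: 89.

89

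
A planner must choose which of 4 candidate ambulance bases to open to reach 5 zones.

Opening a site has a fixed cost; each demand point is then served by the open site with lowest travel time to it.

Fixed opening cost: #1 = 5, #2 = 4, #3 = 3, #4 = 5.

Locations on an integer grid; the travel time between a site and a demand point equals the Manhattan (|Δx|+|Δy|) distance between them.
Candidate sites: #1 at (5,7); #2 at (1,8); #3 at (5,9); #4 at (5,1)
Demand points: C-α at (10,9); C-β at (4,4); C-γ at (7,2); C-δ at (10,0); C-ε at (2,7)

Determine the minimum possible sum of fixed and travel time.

31

Open {#3, #4}: assign each demand point to its cheapest open site.
  C-α→#3 5, C-β→#4 4, C-γ→#4 3, C-δ→#4 6, C-ε→#3 5
  travel time 23, fixed 8 → total 31.
Compare {#2, #3, #4}: travel time 20 + fixed 12 = 32.
Compare {#1, #4}: travel time 23 + fixed 10 = 33.
Compare {#2, #4}: travel time 25 + fixed 9 = 34.
All other subsets cost ≥ 32. Minimum total cost: 31.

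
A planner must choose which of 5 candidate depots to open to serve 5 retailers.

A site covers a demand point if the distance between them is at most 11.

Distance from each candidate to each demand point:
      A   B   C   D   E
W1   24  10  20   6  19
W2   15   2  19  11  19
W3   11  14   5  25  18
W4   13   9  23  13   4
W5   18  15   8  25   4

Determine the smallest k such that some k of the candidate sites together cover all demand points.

Coverage sets (demand points within 11 of each site):
  W1: {B, D}
  W2: {B, D}
  W3: {A, C}
  W4: {B, E}
  W5: {C, E}
No 2 sites suffice: every size-2 union leaves at least one demand point uncovered.
But {W1, W3, W4} covers everything, so the minimum is 3.

3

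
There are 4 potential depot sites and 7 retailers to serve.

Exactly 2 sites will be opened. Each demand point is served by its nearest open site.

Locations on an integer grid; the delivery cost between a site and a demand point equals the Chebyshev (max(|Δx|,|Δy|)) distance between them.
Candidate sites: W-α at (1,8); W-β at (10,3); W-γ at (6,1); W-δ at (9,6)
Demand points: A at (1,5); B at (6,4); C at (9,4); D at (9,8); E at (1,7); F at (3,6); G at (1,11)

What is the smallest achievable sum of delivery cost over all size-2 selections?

16

Open {W-α, W-δ}.
  A→W-α 3, B→W-δ 3, C→W-δ 2, D→W-δ 2, E→W-α 1, F→W-α 2, G→W-α 3  ⇒ total 16.
Compare {W-α, W-β}: total 19.
Compare {W-α, W-γ}: total 22.
No size-2 selection does better; minimum is 16.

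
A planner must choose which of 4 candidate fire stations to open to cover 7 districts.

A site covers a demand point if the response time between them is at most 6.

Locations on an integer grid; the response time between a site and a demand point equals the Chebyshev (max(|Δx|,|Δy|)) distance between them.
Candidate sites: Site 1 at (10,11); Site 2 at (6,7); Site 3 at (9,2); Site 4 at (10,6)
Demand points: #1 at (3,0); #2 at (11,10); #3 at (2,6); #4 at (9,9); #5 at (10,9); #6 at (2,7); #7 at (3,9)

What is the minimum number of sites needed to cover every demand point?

2

Coverage sets (demand points within 6 of each site):
  Site 1: {#2, #4, #5}
  Site 2: {#2, #3, #4, #5, #6, #7}
  Site 3: {#1}
  Site 4: {#2, #4, #5}
No single site covers all 7 demand points.
But {Site 2, Site 3} covers everything, so the minimum is 2.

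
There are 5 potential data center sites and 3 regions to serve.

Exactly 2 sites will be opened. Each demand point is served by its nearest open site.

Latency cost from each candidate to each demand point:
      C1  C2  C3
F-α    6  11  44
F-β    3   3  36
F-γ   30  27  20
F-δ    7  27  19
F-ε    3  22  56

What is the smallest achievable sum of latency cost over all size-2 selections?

Open {F-β, F-δ}.
  C1→F-β 3, C2→F-β 3, C3→F-δ 19  ⇒ total 25.
Compare {F-β, F-γ}: total 26.
Compare {F-α, F-δ}: total 36.
No size-2 selection does better; minimum is 25.

25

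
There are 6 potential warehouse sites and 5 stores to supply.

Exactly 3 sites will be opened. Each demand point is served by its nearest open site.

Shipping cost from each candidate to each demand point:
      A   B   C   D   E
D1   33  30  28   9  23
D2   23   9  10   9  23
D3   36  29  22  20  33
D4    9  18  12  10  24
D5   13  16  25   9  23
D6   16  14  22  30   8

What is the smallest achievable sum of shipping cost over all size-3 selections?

Open {D2, D4, D6}.
  A→D4 9, B→D2 9, C→D2 10, D→D2 9, E→D6 8  ⇒ total 45.
Compare {D2, D5, D6}: total 49.
Compare {D1, D2, D6}: total 52.
No size-3 selection does better; minimum is 45.

45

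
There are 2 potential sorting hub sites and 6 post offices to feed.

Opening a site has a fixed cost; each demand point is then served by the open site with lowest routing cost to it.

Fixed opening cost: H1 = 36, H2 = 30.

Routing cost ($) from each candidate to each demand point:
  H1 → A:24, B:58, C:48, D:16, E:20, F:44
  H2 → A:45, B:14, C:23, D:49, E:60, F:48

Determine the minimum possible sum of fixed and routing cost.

Open {H1, H2}: assign each demand point to its cheapest open site.
  A→H1 24, B→H2 14, C→H2 23, D→H1 16, E→H1 20, F→H1 44
  routing cost 141, fixed 66 → total 207.
Compare {H1}: routing cost 210 + fixed 36 = 246.
Compare {H2}: routing cost 239 + fixed 30 = 269.

207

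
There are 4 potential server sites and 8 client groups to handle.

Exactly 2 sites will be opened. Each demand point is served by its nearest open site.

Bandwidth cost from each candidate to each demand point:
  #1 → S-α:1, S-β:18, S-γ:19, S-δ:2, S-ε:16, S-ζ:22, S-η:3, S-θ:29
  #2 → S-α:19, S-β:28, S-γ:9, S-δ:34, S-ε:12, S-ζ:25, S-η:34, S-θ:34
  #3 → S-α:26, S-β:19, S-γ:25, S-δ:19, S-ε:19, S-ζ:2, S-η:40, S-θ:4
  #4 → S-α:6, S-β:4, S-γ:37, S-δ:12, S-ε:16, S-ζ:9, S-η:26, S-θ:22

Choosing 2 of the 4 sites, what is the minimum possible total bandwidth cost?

65

Open {#1, #3}.
  S-α→#1 1, S-β→#1 18, S-γ→#1 19, S-δ→#1 2, S-ε→#1 16, S-ζ→#3 2, S-η→#1 3, S-θ→#3 4  ⇒ total 65.
Compare {#1, #4}: total 76.
Compare {#3, #4}: total 95.
No size-2 selection does better; minimum is 65.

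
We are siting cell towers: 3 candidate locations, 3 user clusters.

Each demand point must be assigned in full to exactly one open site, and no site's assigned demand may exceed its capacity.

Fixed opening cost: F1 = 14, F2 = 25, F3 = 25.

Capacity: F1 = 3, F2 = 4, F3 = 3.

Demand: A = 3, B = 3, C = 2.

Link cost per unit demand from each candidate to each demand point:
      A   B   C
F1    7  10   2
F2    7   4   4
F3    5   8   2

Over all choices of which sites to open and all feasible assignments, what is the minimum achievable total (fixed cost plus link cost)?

Open {F1, F2, F3}; cheapest assignment that respects the capacities:
  F1 (cap 3, load 2): C — cost 2×2 = 4
  F2 (cap 4, load 3): B — cost 3×4 = 12
  F3 (cap 3, load 3): A — cost 3×5 = 15
  Shipping 31, fixed 64 → total 95.
  Any other capacity-feasible assignment to {F1, F2, F3} ships for at least 31.
Total demand is 8 and no other set of sites has combined capacity ≥ 8, so {F1, F2, F3} is the only feasible choice of open sites. Minimum: 95.

95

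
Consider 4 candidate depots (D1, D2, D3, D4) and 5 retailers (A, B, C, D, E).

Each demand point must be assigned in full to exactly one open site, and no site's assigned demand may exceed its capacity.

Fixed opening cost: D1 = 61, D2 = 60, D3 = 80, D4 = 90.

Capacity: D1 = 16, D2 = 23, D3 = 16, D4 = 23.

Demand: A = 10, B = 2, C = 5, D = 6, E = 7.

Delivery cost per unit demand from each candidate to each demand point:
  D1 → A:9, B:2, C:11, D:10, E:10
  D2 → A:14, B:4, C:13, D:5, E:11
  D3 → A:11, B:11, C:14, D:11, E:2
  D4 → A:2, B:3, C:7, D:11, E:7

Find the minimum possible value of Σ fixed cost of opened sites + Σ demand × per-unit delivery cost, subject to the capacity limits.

Open {D2, D4}; cheapest assignment that respects the capacities:
  D2 (cap 23, load 8): B, D — cost 2×4 + 6×5 = 38
  D4 (cap 23, load 22): A, C, E — cost 10×2 + 5×7 + 7×7 = 104
  Shipping 142, fixed 150 → total 292.
  Any other capacity-feasible assignment to {D2, D4} ships for at least 142.
Compare {D3, D4}: its best feasible assignment gives total 311.
Compare {D1, D4}: its best feasible assignment gives total 319.
Every other set of open sites that can feasibly serve all demand totals ≥ 311 even under its best assignment. Minimum: 292.

292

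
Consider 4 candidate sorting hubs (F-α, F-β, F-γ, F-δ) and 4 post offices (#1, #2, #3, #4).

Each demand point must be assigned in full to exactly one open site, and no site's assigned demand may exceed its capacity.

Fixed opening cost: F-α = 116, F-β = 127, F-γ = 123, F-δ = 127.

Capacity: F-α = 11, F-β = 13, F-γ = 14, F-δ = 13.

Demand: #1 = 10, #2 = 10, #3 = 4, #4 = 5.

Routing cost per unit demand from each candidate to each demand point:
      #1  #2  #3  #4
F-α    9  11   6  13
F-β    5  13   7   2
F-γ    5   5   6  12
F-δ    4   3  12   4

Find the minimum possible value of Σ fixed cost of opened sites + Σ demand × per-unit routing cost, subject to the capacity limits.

491

Open {F-β, F-γ, F-δ}; cheapest assignment that respects the capacities:
  F-β (cap 13, load 5): #4 — cost 5×2 = 10
  F-γ (cap 14, load 14): #1, #3 — cost 10×5 + 4×6 = 74
  F-δ (cap 13, load 10): #2 — cost 10×3 = 30
  Shipping 114, fixed 377 → total 491.
  Any other capacity-feasible assignment to {F-β, F-γ, F-δ} ships for at least 114.
Compare {F-α, F-β, F-δ}: its best feasible assignment gives total 528.
Compare {F-α, F-γ, F-δ}: its best feasible assignment gives total 535.
Every other set of open sites that can feasibly serve all demand totals ≥ 528 even under its best assignment. Minimum: 491.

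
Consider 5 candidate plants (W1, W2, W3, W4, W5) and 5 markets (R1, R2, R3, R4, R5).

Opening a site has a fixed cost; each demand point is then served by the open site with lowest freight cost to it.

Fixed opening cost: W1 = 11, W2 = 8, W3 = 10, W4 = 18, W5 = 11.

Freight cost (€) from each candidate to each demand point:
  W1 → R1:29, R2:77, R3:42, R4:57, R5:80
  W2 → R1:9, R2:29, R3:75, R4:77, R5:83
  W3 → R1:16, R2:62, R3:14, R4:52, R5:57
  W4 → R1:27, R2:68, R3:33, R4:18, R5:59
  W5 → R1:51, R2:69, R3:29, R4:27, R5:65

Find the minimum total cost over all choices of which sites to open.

Open {W2, W3, W4}: assign each demand point to its cheapest open site.
  R1→W2 9, R2→W2 29, R3→W3 14, R4→W4 18, R5→W3 57
  freight cost 127, fixed 36 → total 163.
Compare {W2, W3, W5}: freight cost 136 + fixed 29 = 165.
Compare {W2, W4}: freight cost 148 + fixed 26 = 174.
Compare {W1, W2, W3, W4}: freight cost 127 + fixed 47 = 174.
All other subsets cost ≥ 165. Minimum total cost: 163.

163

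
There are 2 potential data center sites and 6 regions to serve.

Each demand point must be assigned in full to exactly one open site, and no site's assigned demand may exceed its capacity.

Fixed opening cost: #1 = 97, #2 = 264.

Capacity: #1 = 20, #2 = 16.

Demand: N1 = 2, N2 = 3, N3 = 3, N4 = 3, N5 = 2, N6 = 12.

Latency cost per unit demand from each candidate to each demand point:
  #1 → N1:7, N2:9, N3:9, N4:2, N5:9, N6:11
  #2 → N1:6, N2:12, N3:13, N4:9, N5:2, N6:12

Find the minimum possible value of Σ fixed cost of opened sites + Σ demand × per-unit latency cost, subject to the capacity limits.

578

Open {#1, #2}; cheapest assignment that respects the capacities:
  #1 (cap 20, load 18): N3, N4, N6 — cost 3×9 + 3×2 + 12×11 = 165
  #2 (cap 16, load 7): N1, N2, N5 — cost 2×6 + 3×12 + 2×2 = 52
  Shipping 217, fixed 361 → total 578.
  Any other capacity-feasible assignment to {#1, #2} ships for at least 217.
Total demand is 25 and no other set of sites has combined capacity ≥ 25, so {#1, #2} is the only feasible choice of open sites. Minimum: 578.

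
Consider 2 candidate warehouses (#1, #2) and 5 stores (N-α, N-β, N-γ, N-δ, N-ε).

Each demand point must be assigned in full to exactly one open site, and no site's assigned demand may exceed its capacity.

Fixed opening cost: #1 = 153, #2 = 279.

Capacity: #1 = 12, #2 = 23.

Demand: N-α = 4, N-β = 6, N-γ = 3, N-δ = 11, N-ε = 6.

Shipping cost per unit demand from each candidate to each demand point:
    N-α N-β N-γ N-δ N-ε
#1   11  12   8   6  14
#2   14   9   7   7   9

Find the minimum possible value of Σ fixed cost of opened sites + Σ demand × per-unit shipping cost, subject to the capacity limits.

683

Open {#1, #2}; cheapest assignment that respects the capacities:
  #1 (cap 12, load 11): N-δ — cost 11×6 = 66
  #2 (cap 23, load 19): N-α, N-β, N-γ, N-ε — cost 4×14 + 6×9 + 3×7 + 6×9 = 185
  Shipping 251, fixed 432 → total 683.
  Any other capacity-feasible assignment to {#1, #2} ships for at least 251.
Total demand is 30 and no other set of sites has combined capacity ≥ 30, so {#1, #2} is the only feasible choice of open sites. Minimum: 683.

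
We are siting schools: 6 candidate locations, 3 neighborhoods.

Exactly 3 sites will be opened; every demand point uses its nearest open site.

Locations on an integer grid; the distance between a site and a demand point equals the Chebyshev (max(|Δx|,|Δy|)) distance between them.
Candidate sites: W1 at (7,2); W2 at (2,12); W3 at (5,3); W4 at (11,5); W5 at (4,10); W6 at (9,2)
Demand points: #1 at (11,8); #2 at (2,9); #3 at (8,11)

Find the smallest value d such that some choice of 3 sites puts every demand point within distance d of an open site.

4

Open {W1, W4, W5}.
  Farthest demand point is #3 at distance 4 (to W5); all others are ≤ 4.
With {W2, W4, W5} the worst case is 4.
With {W3, W4, W5} the worst case is 4.
No size-3 selection achieves below 4.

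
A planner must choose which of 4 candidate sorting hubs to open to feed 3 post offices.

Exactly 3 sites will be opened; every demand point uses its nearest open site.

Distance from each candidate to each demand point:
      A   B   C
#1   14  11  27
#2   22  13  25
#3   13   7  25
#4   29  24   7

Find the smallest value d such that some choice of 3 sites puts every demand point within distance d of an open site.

13

Open {#1, #3, #4}.
  Farthest demand point is A at distance 13 (to #3); all others are ≤ 13.
With {#2, #3, #4} the worst case is 13.
With {#1, #2, #4} the worst case is 14.
No size-3 selection achieves below 13.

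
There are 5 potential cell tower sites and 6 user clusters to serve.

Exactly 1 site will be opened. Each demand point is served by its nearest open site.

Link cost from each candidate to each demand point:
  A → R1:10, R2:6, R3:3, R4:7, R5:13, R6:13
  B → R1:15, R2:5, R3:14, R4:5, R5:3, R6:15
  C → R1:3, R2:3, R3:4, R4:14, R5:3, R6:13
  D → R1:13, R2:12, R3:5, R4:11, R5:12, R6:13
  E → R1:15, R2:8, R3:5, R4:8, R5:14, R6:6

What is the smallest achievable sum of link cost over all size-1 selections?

40

Open {C}.
  R1→C 3, R2→C 3, R3→C 4, R4→C 14, R5→C 3, R6→C 13  ⇒ total 40.
Compare {A}: total 52.
Compare {E}: total 56.
No size-1 selection does better; minimum is 40.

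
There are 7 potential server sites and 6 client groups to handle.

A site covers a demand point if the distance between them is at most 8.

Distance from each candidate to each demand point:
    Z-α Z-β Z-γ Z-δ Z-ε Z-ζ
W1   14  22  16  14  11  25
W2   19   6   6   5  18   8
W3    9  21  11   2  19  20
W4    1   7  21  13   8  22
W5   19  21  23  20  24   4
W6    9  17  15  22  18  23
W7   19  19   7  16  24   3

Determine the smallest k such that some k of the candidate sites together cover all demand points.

Coverage sets (demand points within 8 of each site):
  W1: {}
  W2: {Z-β, Z-γ, Z-δ, Z-ζ}
  W3: {Z-δ}
  W4: {Z-α, Z-β, Z-ε}
  W5: {Z-ζ}
  W6: {}
  W7: {Z-γ, Z-ζ}
No single site covers all 6 demand points.
But {W2, W4} covers everything, so the minimum is 2.

2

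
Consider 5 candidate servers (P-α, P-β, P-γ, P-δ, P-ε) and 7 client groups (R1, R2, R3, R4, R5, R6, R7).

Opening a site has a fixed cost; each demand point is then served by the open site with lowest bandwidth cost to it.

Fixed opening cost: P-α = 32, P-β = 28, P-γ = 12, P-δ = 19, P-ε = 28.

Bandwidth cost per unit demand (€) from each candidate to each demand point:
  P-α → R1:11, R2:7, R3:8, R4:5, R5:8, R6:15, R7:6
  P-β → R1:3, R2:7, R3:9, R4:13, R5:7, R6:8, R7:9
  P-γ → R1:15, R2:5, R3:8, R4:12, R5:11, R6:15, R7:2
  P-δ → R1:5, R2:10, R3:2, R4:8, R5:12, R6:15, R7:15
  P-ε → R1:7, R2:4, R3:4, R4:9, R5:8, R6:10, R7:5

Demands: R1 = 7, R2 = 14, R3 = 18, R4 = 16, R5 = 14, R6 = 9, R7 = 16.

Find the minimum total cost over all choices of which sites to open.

Open {P-α, P-β, P-γ, P-δ}: assign each demand point to its cheapest open site.
  R1→P-β 7×3=21, R2→P-γ 14×5=70, R3→P-δ 18×2=36, R4→P-α 16×5=80, R5→P-β 14×7=98, R6→P-β 9×8=72, R7→P-γ 16×2=32
  bandwidth cost 409, fixed 91 → total 500.
Compare {P-α, P-β, P-γ, P-δ, P-ε}: bandwidth cost 395 + fixed 119 = 514.
Compare {P-β, P-γ, P-δ}: bandwidth cost 457 + fixed 59 = 516.
Compare {P-β, P-γ, P-δ, P-ε}: bandwidth cost 443 + fixed 87 = 530.
All other subsets cost ≥ 514. Minimum total cost: 500.

500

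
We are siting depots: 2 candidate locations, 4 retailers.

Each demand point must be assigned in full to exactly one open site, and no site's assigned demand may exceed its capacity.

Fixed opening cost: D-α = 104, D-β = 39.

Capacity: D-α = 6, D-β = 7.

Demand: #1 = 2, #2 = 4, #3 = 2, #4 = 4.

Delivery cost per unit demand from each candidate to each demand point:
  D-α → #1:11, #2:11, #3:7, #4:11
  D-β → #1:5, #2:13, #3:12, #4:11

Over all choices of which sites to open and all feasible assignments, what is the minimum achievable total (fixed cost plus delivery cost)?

Open {D-α, D-β}; cheapest assignment that respects the capacities:
  D-α (cap 6, load 6): #2, #3 — cost 4×11 + 2×7 = 58
  D-β (cap 7, load 6): #1, #4 — cost 2×5 + 4×11 = 54
  Shipping 112, fixed 143 → total 255.
  Any other capacity-feasible assignment to {D-α, D-β} ships for at least 112.
Total demand is 12 and no other set of sites has combined capacity ≥ 12, so {D-α, D-β} is the only feasible choice of open sites. Minimum: 255.

255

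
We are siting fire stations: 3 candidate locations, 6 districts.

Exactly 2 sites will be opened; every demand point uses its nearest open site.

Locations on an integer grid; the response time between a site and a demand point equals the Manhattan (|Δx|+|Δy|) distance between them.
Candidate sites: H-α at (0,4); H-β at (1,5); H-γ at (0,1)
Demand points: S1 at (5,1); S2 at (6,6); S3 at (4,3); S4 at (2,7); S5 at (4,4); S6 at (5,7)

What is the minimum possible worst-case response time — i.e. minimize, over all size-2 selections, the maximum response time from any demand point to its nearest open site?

6

Open {H-β, H-γ}.
  Farthest demand point is S2 at response time 6 (to H-β); all others are ≤ 6.
With {H-α, H-β} the worst case is 8.
With {H-α, H-γ} the worst case is 8.
No size-2 selection achieves below 6.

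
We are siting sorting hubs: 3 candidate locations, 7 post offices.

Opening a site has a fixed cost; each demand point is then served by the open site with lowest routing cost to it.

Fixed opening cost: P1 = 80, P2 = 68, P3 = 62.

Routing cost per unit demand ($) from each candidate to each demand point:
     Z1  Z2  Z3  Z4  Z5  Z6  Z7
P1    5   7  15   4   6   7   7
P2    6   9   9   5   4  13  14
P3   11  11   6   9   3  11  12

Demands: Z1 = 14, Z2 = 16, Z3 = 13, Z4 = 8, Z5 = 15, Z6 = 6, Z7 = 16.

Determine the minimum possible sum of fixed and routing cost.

Open {P1, P3}: assign each demand point to its cheapest open site.
  Z1→P1 14×5=70, Z2→P1 16×7=112, Z3→P3 13×6=78, Z4→P1 8×4=32, Z5→P3 15×3=45, Z6→P1 6×7=42, Z7→P1 16×7=112
  routing cost 491, fixed 142 → total 633.
Compare {P1, P2}: routing cost 545 + fixed 148 = 693.
Compare {P1, P2, P3}: routing cost 491 + fixed 210 = 701.
Compare {P1}: routing cost 653 + fixed 80 = 733.
All other subsets cost ≥ 693. Minimum total cost: 633.

633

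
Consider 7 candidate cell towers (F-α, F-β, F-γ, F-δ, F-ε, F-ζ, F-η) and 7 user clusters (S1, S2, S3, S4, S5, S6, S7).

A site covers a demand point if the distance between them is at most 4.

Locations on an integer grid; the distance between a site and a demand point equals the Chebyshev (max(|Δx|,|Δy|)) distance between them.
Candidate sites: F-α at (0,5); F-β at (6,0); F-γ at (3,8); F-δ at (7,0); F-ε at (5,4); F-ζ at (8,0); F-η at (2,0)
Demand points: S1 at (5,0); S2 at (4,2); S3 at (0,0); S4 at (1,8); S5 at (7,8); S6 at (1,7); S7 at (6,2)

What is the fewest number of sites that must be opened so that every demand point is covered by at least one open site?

2

Coverage sets (demand points within 4 of each site):
  F-α: {S2, S4, S6}
  F-β: {S1, S2, S7}
  F-γ: {S4, S5, S6}
  F-δ: {S1, S2, S7}
  F-ε: {S1, S2, S4, S5, S6, S7}
  F-ζ: {S1, S2, S7}
  F-η: {S1, S2, S3, S7}
No single site covers all 7 demand points.
But {F-γ, F-η} covers everything, so the minimum is 2.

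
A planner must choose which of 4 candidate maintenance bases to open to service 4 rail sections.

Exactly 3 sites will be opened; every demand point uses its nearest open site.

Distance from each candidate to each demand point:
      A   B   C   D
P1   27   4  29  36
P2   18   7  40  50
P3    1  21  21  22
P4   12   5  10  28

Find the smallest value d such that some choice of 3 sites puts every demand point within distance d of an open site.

Open {P1, P2, P3}.
  Farthest demand point is D at distance 22 (to P3); all others are ≤ 22.
With {P1, P3, P4} the worst case is 22.
With {P2, P3, P4} the worst case is 22.
No size-3 selection achieves below 22.

22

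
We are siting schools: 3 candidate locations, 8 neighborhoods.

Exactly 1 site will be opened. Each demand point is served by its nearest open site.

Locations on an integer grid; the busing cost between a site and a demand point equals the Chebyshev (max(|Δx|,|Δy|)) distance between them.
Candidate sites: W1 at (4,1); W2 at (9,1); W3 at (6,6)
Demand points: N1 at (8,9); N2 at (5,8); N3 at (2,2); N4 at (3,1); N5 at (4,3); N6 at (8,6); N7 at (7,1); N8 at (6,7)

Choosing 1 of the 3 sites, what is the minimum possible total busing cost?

25

Open {W3}.
  N1→W3 3, N2→W3 2, N3→W3 4, N4→W3 5, N5→W3 3, N6→W3 2, N7→W3 5, N8→W3 1  ⇒ total 25.
Compare {W1}: total 34.
Compare {W2}: total 46.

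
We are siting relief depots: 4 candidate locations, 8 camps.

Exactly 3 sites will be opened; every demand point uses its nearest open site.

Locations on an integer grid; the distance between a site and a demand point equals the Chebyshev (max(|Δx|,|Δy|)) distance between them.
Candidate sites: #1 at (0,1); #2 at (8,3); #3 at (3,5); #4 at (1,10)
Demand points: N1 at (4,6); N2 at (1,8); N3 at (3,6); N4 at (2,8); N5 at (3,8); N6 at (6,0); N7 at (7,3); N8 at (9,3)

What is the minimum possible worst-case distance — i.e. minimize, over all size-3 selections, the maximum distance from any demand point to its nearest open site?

Open {#1, #2, #3}.
  Farthest demand point is N2 at distance 3 (to #3); all others are ≤ 3.
With {#2, #3, #4} the worst case is 3.
With {#1, #2, #4} the worst case is 4.
No size-3 selection achieves below 3.

3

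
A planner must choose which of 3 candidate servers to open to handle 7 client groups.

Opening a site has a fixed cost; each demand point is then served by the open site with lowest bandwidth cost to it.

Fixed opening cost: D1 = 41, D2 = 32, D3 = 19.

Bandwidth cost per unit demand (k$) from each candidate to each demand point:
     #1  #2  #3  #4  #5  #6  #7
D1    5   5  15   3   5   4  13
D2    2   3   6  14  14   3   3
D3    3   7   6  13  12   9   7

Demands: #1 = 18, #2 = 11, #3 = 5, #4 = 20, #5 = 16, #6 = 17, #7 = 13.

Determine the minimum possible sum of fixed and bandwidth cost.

402

Open {D1, D2}: assign each demand point to its cheapest open site.
  #1→D2 18×2=36, #2→D2 11×3=33, #3→D2 5×6=30, #4→D1 20×3=60, #5→D1 16×5=80, #6→D2 17×3=51, #7→D2 13×3=39
  bandwidth cost 329, fixed 73 → total 402.
Compare {D1, D2, D3}: bandwidth cost 329 + fixed 92 = 421.
Compare {D1, D3}: bandwidth cost 438 + fixed 60 = 498.
Compare {D1}: bandwidth cost 597 + fixed 41 = 638.
All other subsets cost ≥ 421. Minimum total cost: 402.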